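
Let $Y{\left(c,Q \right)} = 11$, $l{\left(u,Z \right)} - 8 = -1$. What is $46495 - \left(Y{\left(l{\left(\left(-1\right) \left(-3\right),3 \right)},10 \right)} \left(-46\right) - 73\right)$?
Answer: $47074$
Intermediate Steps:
$l{\left(u,Z \right)} = 7$ ($l{\left(u,Z \right)} = 8 - 1 = 7$)
$46495 - \left(Y{\left(l{\left(\left(-1\right) \left(-3\right),3 \right)},10 \right)} \left(-46\right) - 73\right) = 46495 - \left(11 \left(-46\right) - 73\right) = 46495 - \left(-506 - 73\right) = 46495 - -579 = 46495 + 579 = 47074$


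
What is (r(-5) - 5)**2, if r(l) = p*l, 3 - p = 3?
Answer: 25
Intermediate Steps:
p = 0 (p = 3 - 1*3 = 3 - 3 = 0)
r(l) = 0 (r(l) = 0*l = 0)
(r(-5) - 5)**2 = (0 - 5)**2 = (-5)**2 = 25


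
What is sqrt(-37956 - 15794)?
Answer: 25*I*sqrt(86) ≈ 231.84*I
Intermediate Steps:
sqrt(-37956 - 15794) = sqrt(-53750) = 25*I*sqrt(86)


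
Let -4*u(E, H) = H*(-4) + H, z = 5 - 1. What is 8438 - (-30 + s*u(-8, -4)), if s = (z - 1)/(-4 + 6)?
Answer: 16945/2 ≈ 8472.5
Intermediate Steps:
z = 4
u(E, H) = 3*H/4 (u(E, H) = -(H*(-4) + H)/4 = -(-4*H + H)/4 = -(-3)*H/4 = 3*H/4)
s = 3/2 (s = (4 - 1)/(-4 + 6) = 3/2 ≈ 1.5000)
8438 - (-30 + s*u(-8, -4)) = 8438 - (-30 + 3*((3/4)*(-4))/2) = 8438 - (-30 + (3/2)*(-3)) = 8438 - (-30 - 9/2) = 8438 - 1*(-69/2) = 8438 + 69/2 = 16945/2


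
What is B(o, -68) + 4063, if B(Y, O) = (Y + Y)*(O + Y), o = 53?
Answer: 2473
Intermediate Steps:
B(Y, O) = 2*Y*(O + Y) (B(Y, O) = (2*Y)*(O + Y) = 2*Y*(O + Y))
B(o, -68) + 4063 = 2*53*(-68 + 53) + 4063 = 2*53*(-15) + 4063 = -1590 + 4063 = 2473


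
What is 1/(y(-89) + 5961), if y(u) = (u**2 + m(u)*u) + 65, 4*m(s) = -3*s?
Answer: 4/32025 ≈ 0.00012490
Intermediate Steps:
m(s) = -3*s/4 (m(s) = (-3*s)/4 = -3*s/4)
y(u) = 65 + u**2/4 (y(u) = (u**2 + (-3*u/4)*u) + 65 = (u**2 - 3*u**2/4) + 65 = u**2/4 + 65 = 65 + u**2/4)
1/(y(-89) + 5961) = 1/((65 + (1/4)*(-89)**2) + 5961) = 1/((65 + (1/4)*7921) + 5961) = 1/((65 + 7921/4) + 5961) = 1/(8181/4 + 5961) = 1/(32025/4) = 4/32025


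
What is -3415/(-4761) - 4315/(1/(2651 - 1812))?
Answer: -17236173470/4761 ≈ -3.6203e+6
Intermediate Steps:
-3415/(-4761) - 4315/(1/(2651 - 1812)) = -3415*(-1/4761) - 4315/(1/839) = 3415/4761 - 4315/1/839 = 3415/4761 - 4315*839 = 3415/4761 - 3620285 = -17236173470/4761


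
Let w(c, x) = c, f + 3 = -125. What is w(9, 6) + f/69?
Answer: 493/69 ≈ 7.1449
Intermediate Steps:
f = -128 (f = -3 - 125 = -128)
w(9, 6) + f/69 = 9 - 128/69 = 493/69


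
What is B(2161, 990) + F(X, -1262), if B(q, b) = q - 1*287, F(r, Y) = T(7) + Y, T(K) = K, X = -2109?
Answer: 619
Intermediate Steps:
F(r, Y) = 7 + Y
B(q, b) = -287 + q (B(q, b) = q - 287 = -287 + q)
B(2161, 990) + F(X, -1262) = (-287 + 2161) + (7 - 1262) = 1874 - 1255 = 619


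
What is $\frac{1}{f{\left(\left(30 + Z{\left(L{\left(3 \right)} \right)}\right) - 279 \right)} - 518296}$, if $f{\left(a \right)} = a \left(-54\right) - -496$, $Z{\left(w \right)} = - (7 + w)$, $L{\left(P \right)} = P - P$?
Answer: $- \frac{1}{503976} \approx -1.9842 \cdot 10^{-6}$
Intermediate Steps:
$L{\left(P \right)} = 0$
$Z{\left(w \right)} = -7 - w$
$f{\left(a \right)} = 496 - 54 a$ ($f{\left(a \right)} = - 54 a + 496 = 496 - 54 a$)
$\frac{1}{f{\left(\left(30 + Z{\left(L{\left(3 \right)} \right)}\right) - 279 \right)} - 518296} = \frac{1}{\left(496 - 54 \left(\left(30 - 7\right) - 279\right)\right) - 518296} = \frac{1}{\left(496 - 54 \left(23 - 279\right)\right) - 518296} = \frac{1}{\left(496 - -13824\right) - 518296} = \frac{1}{\left(496 + 13824\right) - 518296} = \frac{1}{14320 - 518296} = \frac{1}{-503976} = - \frac{1}{503976}$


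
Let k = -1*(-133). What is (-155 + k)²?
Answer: 484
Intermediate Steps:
k = 133
(-155 + k)² = (-155 + 133)² = (-22)² = 484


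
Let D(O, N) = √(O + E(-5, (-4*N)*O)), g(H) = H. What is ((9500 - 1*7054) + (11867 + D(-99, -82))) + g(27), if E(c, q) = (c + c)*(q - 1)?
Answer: 14340 + √324631 ≈ 14910.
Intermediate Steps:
E(c, q) = 2*c*(-1 + q) (E(c, q) = (2*c)*(-1 + q) = 2*c*(-1 + q))
D(O, N) = √(10 + O + 40*N*O) (D(O, N) = √(O + 2*(-5)*(-1 + (-4*N)*O)) = √(O + 2*(-5)*(-1 - 4*N*O)) = √(O + (10 + 40*N*O)) = √(10 + O + 40*N*O))
((9500 - 1*7054) + (11867 + D(-99, -82))) + g(27) = ((9500 - 1*7054) + (11867 + √(10 - 99 + 40*(-82)*(-99)))) + 27 = ((9500 - 7054) + (11867 + √(10 - 99 + 324720))) + 27 = (2446 + (11867 + √324631)) + 27 = (14313 + √324631) + 27 = 14340 + √324631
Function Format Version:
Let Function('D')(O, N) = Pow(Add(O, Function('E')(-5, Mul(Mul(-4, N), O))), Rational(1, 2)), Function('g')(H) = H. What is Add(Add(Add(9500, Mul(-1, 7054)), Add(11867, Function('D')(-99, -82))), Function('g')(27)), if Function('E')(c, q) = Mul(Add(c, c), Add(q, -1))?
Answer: Add(14340, Pow(324631, Rational(1, 2))) ≈ 14910.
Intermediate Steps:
Function('E')(c, q) = Mul(2, c, Add(-1, q)) (Function('E')(c, q) = Mul(Mul(2, c), Add(-1, q)) = Mul(2, c, Add(-1, q)))
Function('D')(O, N) = Pow(Add(10, O, Mul(40, N, O)), Rational(1, 2)) (Function('D')(O, N) = Pow(Add(O, Mul(2, -5, Add(-1, Mul(Mul(-4, N), O)))), Rational(1, 2)) = Pow(Add(O, Mul(2, -5, Add(-1, Mul(-4, N, O)))), Rational(1, 2)) = Pow(Add(O, Add(10, Mul(40, N, O))), Rational(1, 2)) = Pow(Add(10, O, Mul(40, N, O)), Rational(1, 2)))
Add(Add(Add(9500, Mul(-1, 7054)), Add(11867, Function('D')(-99, -82))), Function('g')(27)) = Add(Add(Add(9500, Mul(-1, 7054)), Add(11867, Pow(Add(10, -99, Mul(40, -82, -99)), Rational(1, 2)))), 27) = Add(Add(Add(9500, -7054), Add(11867, Pow(Add(10, -99, 324720), Rational(1, 2)))), 27) = Add(Add(2446, Add(11867, Pow(324631, Rational(1, 2)))), 27) = Add(Add(14313, Pow(324631, Rational(1, 2))), 27) = Add(14340, Pow(324631, Rational(1, 2)))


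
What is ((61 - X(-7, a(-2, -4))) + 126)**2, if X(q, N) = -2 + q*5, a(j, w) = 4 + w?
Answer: 50176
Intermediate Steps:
X(q, N) = -2 + 5*q
((61 - X(-7, a(-2, -4))) + 126)**2 = ((61 - (-2 + 5*(-7))) + 126)**2 = ((61 - (-2 - 35)) + 126)**2 = ((61 - 1*(-37)) + 126)**2 = ((61 + 37) + 126)**2 = (98 + 126)**2 = 224**2 = 50176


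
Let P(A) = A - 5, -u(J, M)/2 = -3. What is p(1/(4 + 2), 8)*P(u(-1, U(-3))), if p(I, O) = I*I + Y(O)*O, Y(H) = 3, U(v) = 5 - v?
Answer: 865/36 ≈ 24.028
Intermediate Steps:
u(J, M) = 6 (u(J, M) = -2*(-3) = 6)
P(A) = -5 + A
p(I, O) = I² + 3*O (p(I, O) = I*I + 3*O = I² + 3*O)
p(1/(4 + 2), 8)*P(u(-1, U(-3))) = ((1/(4 + 2))² + 3*8)*(-5 + 6) = ((1/6)² + 24)*1 = ((⅙)² + 24)*1 = (1/36 + 24)*1 = (865/36)*1 = 865/36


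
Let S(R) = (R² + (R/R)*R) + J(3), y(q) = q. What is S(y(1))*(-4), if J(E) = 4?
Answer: -24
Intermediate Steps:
S(R) = 4 + R + R² (S(R) = (R² + (R/R)*R) + 4 = (R² + 1*R) + 4 = (R² + R) + 4 = (R + R²) + 4 = 4 + R + R²)
S(y(1))*(-4) = (4 + 1 + 1²)*(-4) = (4 + 1 + 1)*(-4) = 6*(-4) = -24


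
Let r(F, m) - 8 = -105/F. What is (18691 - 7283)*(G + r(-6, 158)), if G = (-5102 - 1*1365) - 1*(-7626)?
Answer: 13512776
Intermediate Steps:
G = 1159 (G = (-5102 - 1365) + 7626 = -6467 + 7626 = 1159)
r(F, m) = 8 - 105/F
(18691 - 7283)*(G + r(-6, 158)) = (18691 - 7283)*(1159 + (8 - 105/(-6))) = 11408*(1159 + (8 - 105*(-⅙))) = 11408*(1159 + (8 + 35/2)) = 11408*(1159 + 51/2) = 11408*(2369/2) = 13512776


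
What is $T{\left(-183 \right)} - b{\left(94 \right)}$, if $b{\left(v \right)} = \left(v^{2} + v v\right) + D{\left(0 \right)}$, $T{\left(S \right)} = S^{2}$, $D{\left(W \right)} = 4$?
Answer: $15813$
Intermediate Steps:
$b{\left(v \right)} = 4 + 2 v^{2}$ ($b{\left(v \right)} = \left(v^{2} + v v\right) + 4 = \left(v^{2} + v^{2}\right) + 4 = 2 v^{2} + 4 = 4 + 2 v^{2}$)
$T{\left(-183 \right)} - b{\left(94 \right)} = \left(-183\right)^{2} - \left(4 + 2 \cdot 94^{2}\right) = 33489 - \left(4 + 2 \cdot 8836\right) = 33489 - \left(4 + 17672\right) = 33489 - 17676 = 15813$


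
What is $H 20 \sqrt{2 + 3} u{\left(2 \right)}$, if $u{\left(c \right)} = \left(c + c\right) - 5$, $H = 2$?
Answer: $- 40 \sqrt{5} \approx -89.443$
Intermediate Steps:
$u{\left(c \right)} = -5 + 2 c$ ($u{\left(c \right)} = 2 c - 5 = -5 + 2 c$)
$H 20 \sqrt{2 + 3} u{\left(2 \right)} = 2 \cdot 20 \sqrt{2 + 3} \left(-5 + 2 \cdot 2\right) = 40 \sqrt{5} \left(-5 + 4\right) = 40 \sqrt{5} \left(-1\right) = 40 \left(- \sqrt{5}\right) = - 40 \sqrt{5}$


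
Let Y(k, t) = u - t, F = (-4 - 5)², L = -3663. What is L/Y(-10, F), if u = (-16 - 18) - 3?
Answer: 3663/118 ≈ 31.042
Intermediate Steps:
u = -37 (u = -34 - 3 = -37)
F = 81 (F = (-9)² = 81)
Y(k, t) = -37 - t
L/Y(-10, F) = -3663/(-37 - 1*81) = -3663/(-37 - 81) = -3663/(-118) = -3663*(-1/118) = 3663/118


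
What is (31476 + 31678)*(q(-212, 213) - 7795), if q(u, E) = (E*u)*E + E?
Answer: -607908404740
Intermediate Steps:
q(u, E) = E + u*E² (q(u, E) = u*E² + E = E + u*E²)
(31476 + 31678)*(q(-212, 213) - 7795) = (31476 + 31678)*(213*(1 + 213*(-212)) - 7795) = 63154*(213*(1 - 45156) - 7795) = 63154*(213*(-45155) - 7795) = 63154*(-9618015 - 7795) = 63154*(-9625810) = -607908404740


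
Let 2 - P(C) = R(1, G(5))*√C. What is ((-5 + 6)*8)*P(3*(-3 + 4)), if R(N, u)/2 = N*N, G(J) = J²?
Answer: 16 - 16*√3 ≈ -11.713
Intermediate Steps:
R(N, u) = 2*N² (R(N, u) = 2*(N*N) = 2*N²)
P(C) = 2 - 2*√C (P(C) = 2 - 2*1²*√C = 2 - 2*1*√C = 2 - 2*√C)
((-5 + 6)*8)*P(3*(-3 + 4)) = ((-5 + 6)*8)*(2 - 2*√3*√(-3 + 4)) = (1*8)*(2 - 2*√3) = 8*(2 - 2*√3) = 16 - 16*√3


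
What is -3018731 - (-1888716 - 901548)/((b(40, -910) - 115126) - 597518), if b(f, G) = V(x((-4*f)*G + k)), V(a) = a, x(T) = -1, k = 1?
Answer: -2151286343759/712645 ≈ -3.0187e+6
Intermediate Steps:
b(f, G) = -1
-3018731 - (-1888716 - 901548)/((b(40, -910) - 115126) - 597518) = -3018731 - (-1888716 - 901548)/((-1 - 115126) - 597518) = -3018731 - (-2790264)/(-115127 - 597518) = -3018731 - (-2790264)/(-712645) = -3018731 - (-2790264)*(-1)/712645 = -3018731 - 1*2790264/712645 = -3018731 - 2790264/712645 = -2151286343759/712645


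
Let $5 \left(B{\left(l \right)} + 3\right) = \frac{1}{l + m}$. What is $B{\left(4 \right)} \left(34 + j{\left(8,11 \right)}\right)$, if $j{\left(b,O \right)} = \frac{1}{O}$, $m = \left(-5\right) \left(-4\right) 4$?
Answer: $- \frac{31475}{308} \approx -102.19$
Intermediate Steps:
$m = 80$ ($m = 20 \cdot 4 = 80$)
$B{\left(l \right)} = -3 + \frac{1}{5 \left(80 + l\right)}$ ($B{\left(l \right)} = -3 + \frac{1}{5 \left(l + 80\right)} = -3 + \frac{1}{5 \left(80 + l\right)}$)
$B{\left(4 \right)} \left(34 + j{\left(8,11 \right)}\right) = \frac{-1199 - 60}{5 \left(80 + 4\right)} \left(34 + \frac{1}{11}\right) = \frac{-1199 - 60}{5 \cdot 84} \left(34 + \frac{1}{11}\right) = \frac{1}{5} \cdot \frac{1}{84} \left(-1259\right) \frac{375}{11} = \left(- \frac{1259}{420}\right) \frac{375}{11} = - \frac{31475}{308}$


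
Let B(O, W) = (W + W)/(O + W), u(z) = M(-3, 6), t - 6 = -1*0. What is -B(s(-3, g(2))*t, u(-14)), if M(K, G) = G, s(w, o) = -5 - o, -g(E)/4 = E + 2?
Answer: -⅙ ≈ -0.16667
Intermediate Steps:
t = 6 (t = 6 - 1*0 = 6 + 0 = 6)
g(E) = -8 - 4*E (g(E) = -4*(E + 2) = -4*(2 + E) = -8 - 4*E)
u(z) = 6
B(O, W) = 2*W/(O + W) (B(O, W) = (2*W)/(O + W) = 2*W/(O + W))
-B(s(-3, g(2))*t, u(-14)) = -2*6/((-5 - (-8 - 4*2))*6 + 6) = -2*6/((-5 - (-8 - 8))*6 + 6) = -2*6/((-5 - 1*(-16))*6 + 6) = -2*6/((-5 + 16)*6 + 6) = -2*6/(11*6 + 6) = -2*6/(66 + 6) = -2*6/72 = -1*⅙ = -⅙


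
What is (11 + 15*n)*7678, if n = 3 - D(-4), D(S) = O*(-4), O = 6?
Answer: 3194048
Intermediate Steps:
D(S) = -24 (D(S) = 6*(-4) = -24)
n = 27 (n = 3 - 1*(-24) = 3 + 24 = 27)
(11 + 15*n)*7678 = (11 + 15*27)*7678 = (11 + 405)*7678 = 416*7678 = 3194048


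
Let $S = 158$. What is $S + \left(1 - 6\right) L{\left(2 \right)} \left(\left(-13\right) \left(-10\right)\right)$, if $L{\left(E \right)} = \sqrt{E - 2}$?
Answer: $158$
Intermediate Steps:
$L{\left(E \right)} = \sqrt{-2 + E}$
$S + \left(1 - 6\right) L{\left(2 \right)} \left(\left(-13\right) \left(-10\right)\right) = 158 + \left(1 - 6\right) \sqrt{-2 + 2} \left(\left(-13\right) \left(-10\right)\right) = 158 + - 5 \sqrt{0} \cdot 130 = 158 + \left(-5\right) 0 \cdot 130 = 158 + 0 \cdot 130 = 158 + 0 = 158$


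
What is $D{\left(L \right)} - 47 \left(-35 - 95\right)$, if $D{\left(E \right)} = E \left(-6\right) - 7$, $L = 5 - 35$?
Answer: $6283$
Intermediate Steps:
$L = -30$ ($L = 5 - 35 = -30$)
$D{\left(E \right)} = -7 - 6 E$ ($D{\left(E \right)} = - 6 E - 7 = -7 - 6 E$)
$D{\left(L \right)} - 47 \left(-35 - 95\right) = \left(-7 - -180\right) - 47 \left(-35 - 95\right) = \left(-7 + 180\right) - -6110 = 173 + 6110 = 6283$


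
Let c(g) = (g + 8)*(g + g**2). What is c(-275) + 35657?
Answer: -20082793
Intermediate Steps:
c(g) = (8 + g)*(g + g**2)
c(-275) + 35657 = -275*(8 + (-275)**2 + 9*(-275)) + 35657 = -275*(8 + 75625 - 2475) + 35657 = -275*73158 + 35657 = -20118450 + 35657 = -20082793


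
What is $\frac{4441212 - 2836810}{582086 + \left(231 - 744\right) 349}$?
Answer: $\frac{1604402}{403049} \approx 3.9807$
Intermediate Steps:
$\frac{4441212 - 2836810}{582086 + \left(231 - 744\right) 349} = \frac{1604402}{582086 - 179037} = \frac{1604402}{403049}$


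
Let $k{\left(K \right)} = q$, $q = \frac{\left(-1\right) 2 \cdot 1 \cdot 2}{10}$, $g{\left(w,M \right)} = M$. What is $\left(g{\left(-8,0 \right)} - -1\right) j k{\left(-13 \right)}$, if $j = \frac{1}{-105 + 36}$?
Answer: $\frac{2}{345} \approx 0.0057971$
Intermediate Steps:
$j = - \frac{1}{69}$ ($j = \frac{1}{-69} = - \frac{1}{69} \approx -0.014493$)
$q = - \frac{2}{5}$ ($q = \left(-2\right) 1 \cdot 2 \cdot \frac{1}{10} = \left(-2\right) 2 \cdot \frac{1}{10} = \left(-4\right) \frac{1}{10} = - \frac{2}{5} \approx -0.4$)
$k{\left(K \right)} = - \frac{2}{5}$
$\left(g{\left(-8,0 \right)} - -1\right) j k{\left(-13 \right)} = \left(0 - -1\right) \left(- \frac{1}{69}\right) \left(- \frac{2}{5}\right) = \left(0 + 1\right) \left(- \frac{1}{69}\right) \left(- \frac{2}{5}\right) = 1 \left(- \frac{1}{69}\right) \left(- \frac{2}{5}\right) = \left(- \frac{1}{69}\right) \left(- \frac{2}{5}\right) = \frac{2}{345}$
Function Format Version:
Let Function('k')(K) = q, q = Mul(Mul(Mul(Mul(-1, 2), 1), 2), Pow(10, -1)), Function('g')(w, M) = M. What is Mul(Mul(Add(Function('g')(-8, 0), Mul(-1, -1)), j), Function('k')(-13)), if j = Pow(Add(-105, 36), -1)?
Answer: Rational(2, 345) ≈ 0.0057971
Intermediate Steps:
j = Rational(-1, 69) (j = Pow(-69, -1) = Rational(-1, 69) ≈ -0.014493)
q = Rational(-2, 5) (q = Mul(Mul(Mul(-2, 1), 2), Rational(1, 10)) = Mul(Mul(-2, 2), Rational(1, 10)) = Mul(-4, Rational(1, 10)) = Rational(-2, 5) ≈ -0.40000)
Function('k')(K) = Rational(-2, 5)
Mul(Mul(Add(Function('g')(-8, 0), Mul(-1, -1)), j), Function('k')(-13)) = Mul(Mul(Add(0, Mul(-1, -1)), Rational(-1, 69)), Rational(-2, 5)) = Mul(Mul(Add(0, 1), Rational(-1, 69)), Rational(-2, 5)) = Mul(Mul(1, Rational(-1, 69)), Rational(-2, 5)) = Mul(Rational(-1, 69), Rational(-2, 5)) = Rational(2, 345)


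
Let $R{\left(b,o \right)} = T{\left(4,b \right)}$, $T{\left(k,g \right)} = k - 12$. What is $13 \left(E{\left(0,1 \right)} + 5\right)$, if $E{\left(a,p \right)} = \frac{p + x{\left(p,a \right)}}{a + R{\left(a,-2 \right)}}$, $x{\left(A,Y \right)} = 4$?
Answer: $\frac{455}{8} \approx 56.875$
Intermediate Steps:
$T{\left(k,g \right)} = -12 + k$ ($T{\left(k,g \right)} = k - 12 = -12 + k$)
$R{\left(b,o \right)} = -8$ ($R{\left(b,o \right)} = -12 + 4 = -8$)
$E{\left(a,p \right)} = \frac{4 + p}{-8 + a}$ ($E{\left(a,p \right)} = \frac{p + 4}{a - 8} = \frac{4 + p}{-8 + a}$)
$13 \left(E{\left(0,1 \right)} + 5\right) = 13 \left(\frac{4 + 1}{-8 + 0} + 5\right) = 13 \left(\frac{1}{-8} \cdot 5 + 5\right) = 13 \left(\left(- \frac{1}{8}\right) 5 + 5\right) = 13 \left(- \frac{5}{8} + 5\right) = 13 \cdot \frac{35}{8} = \frac{455}{8}$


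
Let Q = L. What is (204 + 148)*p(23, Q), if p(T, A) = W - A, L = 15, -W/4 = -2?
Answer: -2464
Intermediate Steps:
W = 8 (W = -4*(-2) = 8)
Q = 15
p(T, A) = 8 - A
(204 + 148)*p(23, Q) = (204 + 148)*(8 - 1*15) = 352*(8 - 15) = 352*(-7) = -2464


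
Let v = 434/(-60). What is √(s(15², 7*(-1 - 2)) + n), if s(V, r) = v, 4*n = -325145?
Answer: I*√73164135/30 ≈ 285.12*I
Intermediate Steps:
n = -325145/4 (n = (¼)*(-325145) = -325145/4 ≈ -81286.)
v = -217/30 (v = 434*(-1/60) = -217/30 ≈ -7.2333)
s(V, r) = -217/30
√(s(15², 7*(-1 - 2)) + n) = √(-217/30 - 325145/4) = √(-4877609/60) = I*√73164135/30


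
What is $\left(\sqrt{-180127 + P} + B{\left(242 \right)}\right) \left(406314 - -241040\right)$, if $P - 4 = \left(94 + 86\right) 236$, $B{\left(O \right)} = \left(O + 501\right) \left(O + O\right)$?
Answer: $232796266648 + 647354 i \sqrt{137643} \approx 2.328 \cdot 10^{11} + 2.4017 \cdot 10^{8} i$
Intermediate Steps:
$B{\left(O \right)} = 2 O \left(501 + O\right)$ ($B{\left(O \right)} = \left(501 + O\right) 2 O = 2 O \left(501 + O\right)$)
$P = 42484$ ($P = 4 + \left(94 + 86\right) 236 = 4 + 180 \cdot 236 = 4 + 42480 = 42484$)
$\left(\sqrt{-180127 + P} + B{\left(242 \right)}\right) \left(406314 - -241040\right) = \left(\sqrt{-180127 + 42484} + 2 \cdot 242 \left(501 + 242\right)\right) \left(406314 - -241040\right) = \left(\sqrt{-137643} + 2 \cdot 242 \cdot 743\right) \left(406314 + 241040\right) = \left(i \sqrt{137643} + 359612\right) 647354 = \left(359612 + i \sqrt{137643}\right) 647354 = 232796266648 + 647354 i \sqrt{137643}$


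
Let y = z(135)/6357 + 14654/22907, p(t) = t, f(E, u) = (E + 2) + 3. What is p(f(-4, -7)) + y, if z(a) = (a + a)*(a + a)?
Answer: 636231859/48539933 ≈ 13.107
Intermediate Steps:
f(E, u) = 5 + E (f(E, u) = (2 + E) + 3 = 5 + E)
z(a) = 4*a² (z(a) = (2*a)*(2*a) = 4*a²)
y = 587691926/48539933 (y = (4*135²)/6357 + 14654/22907 = (4*18225)*(1/6357) + 14654*(1/22907) = 72900*(1/6357) + 14654/22907 = 24300/2119 + 14654/22907 = 587691926/48539933 ≈ 12.107)
p(f(-4, -7)) + y = (5 - 4) + 587691926/48539933 = 1 + 587691926/48539933 = 636231859/48539933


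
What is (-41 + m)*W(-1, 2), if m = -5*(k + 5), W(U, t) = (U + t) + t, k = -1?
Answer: -183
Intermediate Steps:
W(U, t) = U + 2*t
m = -20 (m = -5*(-1 + 5) = -5*4 = -20)
(-41 + m)*W(-1, 2) = (-41 - 20)*(-1 + 2*2) = -61*(-1 + 4) = -61*3 = -183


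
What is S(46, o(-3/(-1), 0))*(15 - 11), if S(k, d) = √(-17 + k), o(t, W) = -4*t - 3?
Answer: 4*√29 ≈ 21.541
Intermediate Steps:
o(t, W) = -3 - 4*t
S(46, o(-3/(-1), 0))*(15 - 11) = √(-17 + 46)*(15 - 11) = √29*4 = 4*√29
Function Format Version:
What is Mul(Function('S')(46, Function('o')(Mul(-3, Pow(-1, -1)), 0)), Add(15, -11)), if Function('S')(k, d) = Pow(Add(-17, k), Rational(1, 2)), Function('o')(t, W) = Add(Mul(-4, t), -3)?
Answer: Mul(4, Pow(29, Rational(1, 2))) ≈ 21.541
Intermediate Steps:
Function('o')(t, W) = Add(-3, Mul(-4, t))
Mul(Function('S')(46, Function('o')(Mul(-3, Pow(-1, -1)), 0)), Add(15, -11)) = Mul(Pow(Add(-17, 46), Rational(1, 2)), Add(15, -11)) = Mul(Pow(29, Rational(1, 2)), 4) = Mul(4, Pow(29, Rational(1, 2)))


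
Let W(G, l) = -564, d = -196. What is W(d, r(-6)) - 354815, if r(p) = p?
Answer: -355379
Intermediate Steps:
W(d, r(-6)) - 354815 = -564 - 354815 = -355379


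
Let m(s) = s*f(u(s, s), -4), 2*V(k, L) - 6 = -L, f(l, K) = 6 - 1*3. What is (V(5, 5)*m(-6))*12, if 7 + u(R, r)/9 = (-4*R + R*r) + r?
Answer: -108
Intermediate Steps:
u(R, r) = -63 - 36*R + 9*r + 9*R*r (u(R, r) = -63 + 9*((-4*R + R*r) + r) = -63 + 9*(r - 4*R + R*r) = -63 + (-36*R + 9*r + 9*R*r) = -63 - 36*R + 9*r + 9*R*r)
f(l, K) = 3 (f(l, K) = 6 - 3 = 3)
V(k, L) = 3 - L/2 (V(k, L) = 3 + (-L)/2 = 3 - L/2)
m(s) = 3*s (m(s) = s*3 = 3*s)
(V(5, 5)*m(-6))*12 = ((3 - ½*5)*(3*(-6)))*12 = ((3 - 5/2)*(-18))*12 = ((½)*(-18))*12 = -9*12 = -108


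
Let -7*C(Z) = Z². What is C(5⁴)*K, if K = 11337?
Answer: -4428515625/7 ≈ -6.3264e+8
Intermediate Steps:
C(Z) = -Z²/7
C(5⁴)*K = -(5⁴)²/7*11337 = -⅐*625²*11337 = -⅐*390625*11337 = -390625/7*11337 = -4428515625/7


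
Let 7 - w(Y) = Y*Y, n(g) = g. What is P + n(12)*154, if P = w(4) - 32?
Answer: 1807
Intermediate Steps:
w(Y) = 7 - Y² (w(Y) = 7 - Y*Y = 7 - Y²)
P = -41 (P = (7 - 1*4²) - 32 = (7 - 1*16) - 32 = (7 - 16) - 32 = -9 - 32 = -41)
P + n(12)*154 = -41 + 12*154 = -41 + 1848 = 1807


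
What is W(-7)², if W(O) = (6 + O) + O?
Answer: 64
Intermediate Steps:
W(O) = 6 + 2*O
W(-7)² = (6 + 2*(-7))² = (6 - 14)² = (-8)² = 64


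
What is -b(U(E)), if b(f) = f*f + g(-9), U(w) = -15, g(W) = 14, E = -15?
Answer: -239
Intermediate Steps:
b(f) = 14 + f² (b(f) = f*f + 14 = f² + 14 = 14 + f²)
-b(U(E)) = -(14 + (-15)²) = -(14 + 225) = -1*239 = -239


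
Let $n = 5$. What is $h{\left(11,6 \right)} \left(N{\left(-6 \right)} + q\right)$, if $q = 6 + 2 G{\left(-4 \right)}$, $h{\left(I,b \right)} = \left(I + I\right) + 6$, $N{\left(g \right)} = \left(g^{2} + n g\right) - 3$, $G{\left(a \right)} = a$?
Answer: $28$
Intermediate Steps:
$N{\left(g \right)} = -3 + g^{2} + 5 g$ ($N{\left(g \right)} = \left(g^{2} + 5 g\right) - 3 = -3 + g^{2} + 5 g$)
$h{\left(I,b \right)} = 6 + 2 I$ ($h{\left(I,b \right)} = 2 I + 6 = 6 + 2 I$)
$q = -2$ ($q = 6 + 2 \left(-4\right) = 6 - 8 = -2$)
$h{\left(11,6 \right)} \left(N{\left(-6 \right)} + q\right) = \left(6 + 2 \cdot 11\right) \left(\left(-3 + \left(-6\right)^{2} + 5 \left(-6\right)\right) - 2\right) = \left(6 + 22\right) \left(\left(-3 + 36 - 30\right) - 2\right) = 28 \left(3 - 2\right) = 28 \cdot 1 = 28$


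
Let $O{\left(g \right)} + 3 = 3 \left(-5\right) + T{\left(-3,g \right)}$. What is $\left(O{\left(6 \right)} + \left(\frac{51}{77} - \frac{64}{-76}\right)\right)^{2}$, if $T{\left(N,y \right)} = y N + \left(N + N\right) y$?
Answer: $\frac{10636828225}{2140369} \approx 4969.6$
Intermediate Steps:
$T{\left(N,y \right)} = 3 N y$ ($T{\left(N,y \right)} = N y + 2 N y = 3 N y$)
$O{\left(g \right)} = -18 - 9 g$ ($O{\left(g \right)} = -3 + \left(3 \left(-5\right) + 3 \left(-3\right) g\right) = -3 - \left(15 + 9 g\right) = -18 - 9 g$)
$\left(O{\left(6 \right)} + \left(\frac{51}{77} - \frac{64}{-76}\right)\right)^{2} = \left(\left(-18 - 54\right) + \left(\frac{51}{77} - \frac{64}{-76}\right)\right)^{2} = \left(\left(-18 - 54\right) + \left(51 \cdot \frac{1}{77} - - \frac{16}{19}\right)\right)^{2} = \left(-72 + \left(\frac{51}{77} + \frac{16}{19}\right)\right)^{2} = \left(-72 + \frac{2201}{1463}\right)^{2} = \left(- \frac{103135}{1463}\right)^{2} = \frac{10636828225}{2140369}$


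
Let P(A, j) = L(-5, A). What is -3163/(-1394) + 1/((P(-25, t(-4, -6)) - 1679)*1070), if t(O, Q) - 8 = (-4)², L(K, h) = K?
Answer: 2849672523/1255910360 ≈ 2.2690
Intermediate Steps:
t(O, Q) = 24 (t(O, Q) = 8 + (-4)² = 8 + 16 = 24)
P(A, j) = -5
-3163/(-1394) + 1/((P(-25, t(-4, -6)) - 1679)*1070) = -3163/(-1394) + 1/(-5 - 1679*1070) = -3163*(-1/1394) + (1/1070)/(-1684) = 3163/1394 - 1/1684*1/1070 = 3163/1394 - 1/1801880 = 2849672523/1255910360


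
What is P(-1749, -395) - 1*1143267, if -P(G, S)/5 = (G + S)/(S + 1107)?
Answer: -101749423/89 ≈ -1.1433e+6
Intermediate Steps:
P(G, S) = -5*(G + S)/(1107 + S) (P(G, S) = -5*(G + S)/(S + 1107) = -5*(G + S)/(1107 + S))
P(-1749, -395) - 1*1143267 = 5*(-1*(-1749) - 1*(-395))/(1107 - 395) - 1*1143267 = 5*(1749 + 395)/712 - 1143267 = 5*(1/712)*2144 - 1143267 = 1340/89 - 1143267 = -101749423/89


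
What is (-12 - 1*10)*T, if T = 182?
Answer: -4004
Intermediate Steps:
(-12 - 1*10)*T = (-12 - 1*10)*182 = (-12 - 10)*182 = -22*182 = -4004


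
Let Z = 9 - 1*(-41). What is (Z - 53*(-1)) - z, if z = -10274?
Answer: 10377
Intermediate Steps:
Z = 50 (Z = 9 + 41 = 50)
(Z - 53*(-1)) - z = (50 - 53*(-1)) - 1*(-10274) = (50 + 53) + 10274 = 103 + 10274 = 10377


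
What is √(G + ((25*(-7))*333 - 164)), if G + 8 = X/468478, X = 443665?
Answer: 3*I*√1425250098920942/468478 ≈ 241.76*I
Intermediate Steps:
G = -3304159/468478 (G = -8 + 443665/468478 = -3304159/468478 ≈ -7.0530)
√(G + ((25*(-7))*333 - 164)) = √(-3304159/468478 + ((25*(-7))*333 - 164)) = √(-3304159/468478 + (-175*333 - 164)) = √(-3304159/468478 + (-58275 - 164)) = √(-3304159/468478 - 58439) = √(-27380690001/468478) = 3*I*√1425250098920942/468478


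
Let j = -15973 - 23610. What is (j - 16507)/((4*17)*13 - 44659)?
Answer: 11218/8755 ≈ 1.2813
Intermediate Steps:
j = -39583
(j - 16507)/((4*17)*13 - 44659) = (-39583 - 16507)/((4*17)*13 - 44659) = -56090/(68*13 - 44659) = -56090/(884 - 44659) = -56090/(-43775) = -56090*(-1/43775) = 11218/8755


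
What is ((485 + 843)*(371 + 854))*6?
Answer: 9760800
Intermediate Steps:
((485 + 843)*(371 + 854))*6 = (1328*1225)*6 = 1626800*6 = 9760800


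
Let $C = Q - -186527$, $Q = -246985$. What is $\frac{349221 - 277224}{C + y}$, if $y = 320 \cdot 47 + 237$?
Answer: $- \frac{71997}{45181} \approx -1.5935$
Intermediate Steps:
$C = -60458$ ($C = -246985 - -186527 = -246985 + 186527 = -60458$)
$y = 15277$ ($y = 15040 + 237 = 15277$)
$\frac{349221 - 277224}{C + y} = \frac{349221 - 277224}{-60458 + 15277} = \frac{71997}{-45181} = 71997 \left(- \frac{1}{45181}\right) = - \frac{71997}{45181}$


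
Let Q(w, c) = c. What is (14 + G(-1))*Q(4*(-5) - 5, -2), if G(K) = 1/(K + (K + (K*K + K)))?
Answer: -27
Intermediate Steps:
G(K) = 1/(K² + 3*K) (G(K) = 1/(K + (K + (K² + K))) = 1/(K + (K + (K + K²))) = 1/(K + (K² + 2*K)) = 1/(K² + 3*K))
(14 + G(-1))*Q(4*(-5) - 5, -2) = (14 + 1/((-1)*(3 - 1)))*(-2) = (14 - 1/2)*(-2) = (14 - 1*½)*(-2) = (14 - ½)*(-2) = (27/2)*(-2) = -27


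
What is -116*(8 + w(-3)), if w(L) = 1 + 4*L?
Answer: 348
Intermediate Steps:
-116*(8 + w(-3)) = -116*(8 + (1 + 4*(-3))) = -116*(8 + (1 - 12)) = -116*(8 - 11) = -116*(-3) = 348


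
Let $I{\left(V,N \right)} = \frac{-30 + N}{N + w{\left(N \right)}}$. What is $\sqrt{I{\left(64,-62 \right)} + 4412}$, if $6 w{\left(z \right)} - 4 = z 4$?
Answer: $\frac{\sqrt{26164061}}{77} \approx 66.43$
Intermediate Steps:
$w{\left(z \right)} = \frac{2}{3} + \frac{2 z}{3}$ ($w{\left(z \right)} = \frac{2}{3} + \frac{z 4}{6} = \frac{2}{3} + \frac{4 z}{6} = \frac{2}{3} + \frac{2 z}{3}$)
$I{\left(V,N \right)} = \frac{-30 + N}{\frac{2}{3} + \frac{5 N}{3}}$ ($I{\left(V,N \right)} = \frac{-30 + N}{N + \left(\frac{2}{3} + \frac{2 N}{3}\right)} = \frac{-30 + N}{\frac{2}{3} + \frac{5 N}{3}}$)
$\sqrt{I{\left(64,-62 \right)} + 4412} = \sqrt{\frac{3 \left(-30 - 62\right)}{2 + 5 \left(-62\right)} + 4412} = \sqrt{3 \frac{1}{2 - 310} \left(-92\right) + 4412} = \sqrt{3 \frac{1}{-308} \left(-92\right) + 4412} = \sqrt{3 \left(- \frac{1}{308}\right) \left(-92\right) + 4412} = \sqrt{\frac{69}{77} + 4412} = \sqrt{\frac{339793}{77}} = \frac{\sqrt{26164061}}{77}$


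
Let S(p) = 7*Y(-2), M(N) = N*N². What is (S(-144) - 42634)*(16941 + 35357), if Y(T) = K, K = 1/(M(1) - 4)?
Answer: -6689384882/3 ≈ -2.2298e+9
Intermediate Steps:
M(N) = N³
K = -⅓ (K = 1/(1³ - 4) = 1/(1 - 4) = 1/(-3) = -⅓ ≈ -0.33333)
Y(T) = -⅓
S(p) = -7/3 (S(p) = 7*(-⅓) = -7/3)
(S(-144) - 42634)*(16941 + 35357) = (-7/3 - 42634)*(16941 + 35357) = -127909/3*52298 = -6689384882/3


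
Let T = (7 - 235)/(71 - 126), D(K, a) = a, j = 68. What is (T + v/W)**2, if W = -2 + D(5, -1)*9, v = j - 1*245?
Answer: 1238769/3025 ≈ 409.51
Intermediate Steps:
v = -177 (v = 68 - 1*245 = 68 - 245 = -177)
W = -11 (W = -2 - 1*9 = -2 - 9 = -11)
T = 228/55 (T = -228/(-55) = -228*(-1/55) = 228/55 ≈ 4.1455)
(T + v/W)**2 = (228/55 - 177/(-11))**2 = (228/55 - 177*(-1/11))**2 = (228/55 + 177/11)**2 = (1113/55)**2 = 1238769/3025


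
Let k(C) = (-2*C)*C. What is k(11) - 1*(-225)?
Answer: -17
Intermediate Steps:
k(C) = -2*C²
k(11) - 1*(-225) = -2*11² - 1*(-225) = -2*121 + 225 = -242 + 225 = -17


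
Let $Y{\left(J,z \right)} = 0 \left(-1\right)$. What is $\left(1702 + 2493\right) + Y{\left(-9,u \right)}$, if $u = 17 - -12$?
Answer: $4195$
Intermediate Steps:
$u = 29$ ($u = 17 + 12 = 29$)
$Y{\left(J,z \right)} = 0$
$\left(1702 + 2493\right) + Y{\left(-9,u \right)} = \left(1702 + 2493\right) + 0 = 4195 + 0 = 4195$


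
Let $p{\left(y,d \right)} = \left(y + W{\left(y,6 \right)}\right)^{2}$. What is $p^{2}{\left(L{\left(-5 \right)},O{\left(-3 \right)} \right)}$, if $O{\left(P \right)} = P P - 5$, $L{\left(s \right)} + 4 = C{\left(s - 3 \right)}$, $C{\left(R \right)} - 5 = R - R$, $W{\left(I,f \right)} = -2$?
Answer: $1$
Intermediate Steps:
$C{\left(R \right)} = 5$ ($C{\left(R \right)} = 5 + \left(R - R\right) = 5 + 0 = 5$)
$L{\left(s \right)} = 1$ ($L{\left(s \right)} = -4 + 5 = 1$)
$O{\left(P \right)} = -5 + P^{2}$ ($O{\left(P \right)} = P^{2} - 5 = -5 + P^{2}$)
$p{\left(y,d \right)} = \left(-2 + y\right)^{2}$ ($p{\left(y,d \right)} = \left(y - 2\right)^{2} = \left(-2 + y\right)^{2}$)
$p^{2}{\left(L{\left(-5 \right)},O{\left(-3 \right)} \right)} = \left(\left(-2 + 1\right)^{2}\right)^{2} = \left(\left(-1\right)^{2}\right)^{2} = 1^{2} = 1$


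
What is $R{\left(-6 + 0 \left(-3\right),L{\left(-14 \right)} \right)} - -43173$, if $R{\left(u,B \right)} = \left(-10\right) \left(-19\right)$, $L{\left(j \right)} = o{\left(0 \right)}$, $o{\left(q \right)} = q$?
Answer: $43363$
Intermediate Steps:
$L{\left(j \right)} = 0$
$R{\left(u,B \right)} = 190$
$R{\left(-6 + 0 \left(-3\right),L{\left(-14 \right)} \right)} - -43173 = 190 - -43173 = 190 + 43173 = 43363$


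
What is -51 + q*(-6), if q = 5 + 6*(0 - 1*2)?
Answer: -9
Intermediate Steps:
q = -7 (q = 5 + 6*(0 - 2) = 5 + 6*(-2) = 5 - 12 = -7)
-51 + q*(-6) = -51 - 7*(-6) = -51 + 42 = -9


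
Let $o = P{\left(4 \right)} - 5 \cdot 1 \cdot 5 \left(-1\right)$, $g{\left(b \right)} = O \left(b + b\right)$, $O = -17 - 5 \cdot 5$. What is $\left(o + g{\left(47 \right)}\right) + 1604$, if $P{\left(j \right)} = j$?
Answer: $-2315$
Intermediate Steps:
$O = -42$ ($O = -17 - 25 = -42$)
$g{\left(b \right)} = - 84 b$ ($g{\left(b \right)} = - 42 \left(b + b\right) = - 42 \cdot 2 b = - 84 b$)
$o = 29$ ($o = 4 - 5 \cdot 1 \cdot 5 \left(-1\right) = 4 - 5 \cdot 5 \left(-1\right) = 4 - -25 = 4 + 25 = 29$)
$\left(o + g{\left(47 \right)}\right) + 1604 = \left(29 - 3948\right) + 1604 = -3919 + 1604 = -2315$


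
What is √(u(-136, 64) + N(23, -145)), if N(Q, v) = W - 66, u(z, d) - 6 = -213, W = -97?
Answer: I*√370 ≈ 19.235*I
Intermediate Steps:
u(z, d) = -207 (u(z, d) = 6 - 213 = -207)
N(Q, v) = -163 (N(Q, v) = -97 - 66 = -163)
√(u(-136, 64) + N(23, -145)) = √(-207 - 163) = √(-370) = I*√370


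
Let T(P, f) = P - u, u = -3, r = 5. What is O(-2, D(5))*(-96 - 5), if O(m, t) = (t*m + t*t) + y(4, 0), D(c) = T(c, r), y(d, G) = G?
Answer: -4848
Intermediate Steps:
T(P, f) = 3 + P (T(P, f) = P - 1*(-3) = P + 3 = 3 + P)
D(c) = 3 + c
O(m, t) = t² + m*t (O(m, t) = (t*m + t*t) + 0 = (m*t + t²) + 0 = (t² + m*t) + 0 = t² + m*t)
O(-2, D(5))*(-96 - 5) = ((3 + 5)*(-2 + (3 + 5)))*(-96 - 5) = (8*(-2 + 8))*(-101) = (8*6)*(-101) = 48*(-101) = -4848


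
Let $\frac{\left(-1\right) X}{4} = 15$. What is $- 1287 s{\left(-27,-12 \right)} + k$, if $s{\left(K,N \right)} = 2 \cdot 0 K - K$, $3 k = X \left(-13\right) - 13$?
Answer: $- \frac{103480}{3} \approx -34493.0$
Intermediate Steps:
$X = -60$ ($X = \left(-4\right) 15 = -60$)
$k = \frac{767}{3}$ ($k = \frac{\left(-60\right) \left(-13\right) - 13}{3} = \frac{780 - 13}{3} = \frac{1}{3} \cdot 767 = \frac{767}{3} \approx 255.67$)
$s{\left(K,N \right)} = - K$ ($s{\left(K,N \right)} = 0 K - K = 0 - K = - K$)
$- 1287 s{\left(-27,-12 \right)} + k = - 1287 \left(\left(-1\right) \left(-27\right)\right) + \frac{767}{3} = \left(-1287\right) 27 + \frac{767}{3} = -34749 + \frac{767}{3} = - \frac{103480}{3}$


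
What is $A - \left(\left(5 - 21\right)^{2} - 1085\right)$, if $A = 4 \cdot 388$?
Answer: $2381$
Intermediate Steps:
$A = 1552$
$A - \left(\left(5 - 21\right)^{2} - 1085\right) = 1552 - \left(\left(5 - 21\right)^{2} - 1085\right) = 1552 - \left(\left(-16\right)^{2} - 1085\right) = 1552 - \left(256 - 1085\right) = 1552 - -829 = 1552 + 829 = 2381$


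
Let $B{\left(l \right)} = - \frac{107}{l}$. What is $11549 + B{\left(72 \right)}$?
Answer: $\frac{831421}{72} \approx 11548.0$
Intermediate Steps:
$11549 + B{\left(72 \right)} = 11549 - \frac{107}{72} = \frac{831421}{72}$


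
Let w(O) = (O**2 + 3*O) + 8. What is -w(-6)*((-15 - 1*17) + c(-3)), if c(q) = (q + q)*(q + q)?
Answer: -104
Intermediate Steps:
w(O) = 8 + O**2 + 3*O
c(q) = 4*q**2 (c(q) = (2*q)*(2*q) = 4*q**2)
-w(-6)*((-15 - 1*17) + c(-3)) = -(8 + (-6)**2 + 3*(-6))*((-15 - 1*17) + 4*(-3)**2) = -(8 + 36 - 18)*((-15 - 17) + 4*9) = -26*(-32 + 36) = -26*4 = -1*104 = -104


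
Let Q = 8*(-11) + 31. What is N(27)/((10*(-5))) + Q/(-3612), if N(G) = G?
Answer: -15779/30100 ≈ -0.52422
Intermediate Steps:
Q = -57 (Q = -88 + 31 = -57)
N(27)/((10*(-5))) + Q/(-3612) = 27/((10*(-5))) - 57/(-3612) = 27/(-50) - 57*(-1/3612) = 27*(-1/50) + 19/1204 = -27/50 + 19/1204 = -15779/30100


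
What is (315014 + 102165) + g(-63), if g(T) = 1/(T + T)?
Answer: 52564553/126 ≈ 4.1718e+5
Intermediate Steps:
g(T) = 1/(2*T)
(315014 + 102165) + g(-63) = (315014 + 102165) + (½)/(-63) = 417179 + (½)*(-1/63) = 417179 - 1/126 = 52564553/126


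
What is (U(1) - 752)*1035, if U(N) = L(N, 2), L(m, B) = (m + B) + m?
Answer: -774180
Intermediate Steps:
L(m, B) = B + 2*m (L(m, B) = (B + m) + m = B + 2*m)
U(N) = 2 + 2*N
(U(1) - 752)*1035 = ((2 + 2*1) - 752)*1035 = ((2 + 2) - 752)*1035 = (4 - 752)*1035 = -748*1035 = -774180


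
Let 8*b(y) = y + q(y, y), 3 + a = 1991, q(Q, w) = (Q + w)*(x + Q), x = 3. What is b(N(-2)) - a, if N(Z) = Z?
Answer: -7955/4 ≈ -1988.8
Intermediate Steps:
q(Q, w) = (3 + Q)*(Q + w) (q(Q, w) = (Q + w)*(3 + Q) = (3 + Q)*(Q + w))
a = 1988 (a = -3 + 1991 = 1988)
b(y) = y²/4 + 7*y/8 (b(y) = (y + (y² + 3*y + 3*y + y*y))/8 = (y + (y² + 3*y + 3*y + y²))/8 = (y + (2*y² + 6*y))/8 = (2*y² + 7*y)/8 = y²/4 + 7*y/8)
b(N(-2)) - a = (⅛)*(-2)*(7 + 2*(-2)) - 1*1988 = (⅛)*(-2)*(7 - 4) - 1988 = (⅛)*(-2)*3 - 1988 = -¾ - 1988 = -7955/4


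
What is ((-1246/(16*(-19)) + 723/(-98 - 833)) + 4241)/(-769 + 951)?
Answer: 31611711/1355536 ≈ 23.320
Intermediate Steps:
((-1246/(16*(-19)) + 723/(-98 - 833)) + 4241)/(-769 + 951) = ((-1246/(-304) + 723/(-931)) + 4241)/182 = ((-1246*(-1/304) + 723*(-1/931)) + 4241)*(1/182) = ((623/152 - 723/931) + 4241)*(1/182) = (24743/7448 + 4241)*(1/182) = (31611711/7448)*(1/182) = 31611711/1355536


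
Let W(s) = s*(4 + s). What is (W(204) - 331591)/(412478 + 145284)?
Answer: -289159/557762 ≈ -0.51843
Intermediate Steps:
(W(204) - 331591)/(412478 + 145284) = (204*(4 + 204) - 331591)/(412478 + 145284) = (204*208 - 331591)/557762 = (42432 - 331591)*(1/557762) = -289159*1/557762 = -289159/557762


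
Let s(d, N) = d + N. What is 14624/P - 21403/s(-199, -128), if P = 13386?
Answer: 16182367/243179 ≈ 66.545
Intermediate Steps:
s(d, N) = N + d
14624/P - 21403/s(-199, -128) = 14624/13386 - 21403/(-128 - 199) = 14624*(1/13386) - 21403/(-327) = 7312/6693 - 21403*(-1/327) = 7312/6693 + 21403/327 = 16182367/243179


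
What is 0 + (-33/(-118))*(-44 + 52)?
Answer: 132/59 ≈ 2.2373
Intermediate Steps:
0 + (-33/(-118))*(-44 + 52) = 0 - 33*(-1/118)*8 = 0 + (33/118)*8 = 0 + 132/59 = 132/59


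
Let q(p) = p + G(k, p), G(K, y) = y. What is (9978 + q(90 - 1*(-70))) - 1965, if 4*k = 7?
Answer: 8333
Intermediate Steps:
k = 7/4 (k = (1/4)*7 = 7/4 ≈ 1.7500)
q(p) = 2*p (q(p) = p + p = 2*p)
(9978 + q(90 - 1*(-70))) - 1965 = (9978 + 2*(90 - 1*(-70))) - 1965 = (9978 + 2*(90 + 70)) - 1965 = (9978 + 2*160) - 1965 = (9978 + 320) - 1965 = 10298 - 1965 = 8333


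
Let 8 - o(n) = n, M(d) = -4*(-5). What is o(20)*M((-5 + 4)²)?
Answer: -240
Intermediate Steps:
M(d) = 20
o(n) = 8 - n
o(20)*M((-5 + 4)²) = (8 - 1*20)*20 = (8 - 20)*20 = -12*20 = -240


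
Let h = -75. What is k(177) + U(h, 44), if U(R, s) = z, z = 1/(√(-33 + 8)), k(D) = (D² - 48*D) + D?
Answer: 23010 - I/5 ≈ 23010.0 - 0.2*I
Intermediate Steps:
k(D) = D² - 47*D
z = -I/5 (z = 1/(√(-25)) = 1/(5*I) = -I/5 ≈ -0.2*I)
U(R, s) = -I/5
k(177) + U(h, 44) = 177*(-47 + 177) - I/5 = 177*130 - I/5 = 23010 - I/5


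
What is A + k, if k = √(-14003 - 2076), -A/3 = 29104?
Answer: -87312 + I*√16079 ≈ -87312.0 + 126.8*I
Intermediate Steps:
A = -87312 (A = -3*29104 = -87312)
k = I*√16079 (k = √(-16079) = I*√16079 ≈ 126.8*I)
A + k = -87312 + I*√16079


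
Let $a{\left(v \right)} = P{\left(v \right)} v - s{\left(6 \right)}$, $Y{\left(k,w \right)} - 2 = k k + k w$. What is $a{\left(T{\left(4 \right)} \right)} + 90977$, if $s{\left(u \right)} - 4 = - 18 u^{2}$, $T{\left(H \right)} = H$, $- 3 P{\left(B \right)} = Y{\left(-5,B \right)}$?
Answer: $\frac{274835}{3} \approx 91612.0$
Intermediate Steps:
$Y{\left(k,w \right)} = 2 + k^{2} + k w$ ($Y{\left(k,w \right)} = 2 + \left(k k + k w\right) = 2 + \left(k^{2} + k w\right) = 2 + k^{2} + k w$)
$P{\left(B \right)} = -9 + \frac{5 B}{3}$ ($P{\left(B \right)} = - \frac{2 + \left(-5\right)^{2} - 5 B}{3} = - \frac{2 + 25 - 5 B}{3} = - \frac{27 - 5 B}{3} = -9 + \frac{5 B}{3}$)
$s{\left(u \right)} = 4 - 18 u^{2}$
$a{\left(v \right)} = 644 + v \left(-9 + \frac{5 v}{3}\right)$ ($a{\left(v \right)} = \left(-9 + \frac{5 v}{3}\right) v - \left(4 - 18 \cdot 6^{2}\right) = v \left(-9 + \frac{5 v}{3}\right) - \left(4 - 648\right) = v \left(-9 + \frac{5 v}{3}\right) - -644 = v \left(-9 + \frac{5 v}{3}\right) + 644 = 644 + v \left(-9 + \frac{5 v}{3}\right)$)
$a{\left(T{\left(4 \right)} \right)} + 90977 = \left(644 + \frac{1}{3} \cdot 4 \left(-27 + 5 \cdot 4\right)\right) + 90977 = \left(644 + \frac{1}{3} \cdot 4 \left(-27 + 20\right)\right) + 90977 = \left(644 + \frac{1}{3} \cdot 4 \left(-7\right)\right) + 90977 = \left(644 - \frac{28}{3}\right) + 90977 = \frac{1904}{3} + 90977 = \frac{274835}{3}$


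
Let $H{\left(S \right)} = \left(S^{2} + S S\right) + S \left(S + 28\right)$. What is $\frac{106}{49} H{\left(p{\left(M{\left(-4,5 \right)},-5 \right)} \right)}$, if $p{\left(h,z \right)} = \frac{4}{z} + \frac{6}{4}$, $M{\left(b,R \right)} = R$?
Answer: $\frac{2279}{50} \approx 45.58$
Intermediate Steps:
$p{\left(h,z \right)} = \frac{3}{2} + \frac{4}{z}$ ($p{\left(h,z \right)} = \frac{4}{z} + 6 \cdot \frac{1}{4} = \frac{4}{z} + \frac{3}{2} = \frac{3}{2} + \frac{4}{z}$)
$H{\left(S \right)} = 2 S^{2} + S \left(28 + S\right)$ ($H{\left(S \right)} = \left(S^{2} + S^{2}\right) + S \left(28 + S\right) = 2 S^{2} + S \left(28 + S\right)$)
$\frac{106}{49} H{\left(p{\left(M{\left(-4,5 \right)},-5 \right)} \right)} = \frac{106}{49} \left(\frac{3}{2} + \frac{4}{-5}\right) \left(28 + 3 \left(\frac{3}{2} + \frac{4}{-5}\right)\right) = 106 \cdot \frac{1}{49} \left(\frac{3}{2} + 4 \left(- \frac{1}{5}\right)\right) \left(28 + 3 \left(\frac{3}{2} + 4 \left(- \frac{1}{5}\right)\right)\right) = \frac{106 \left(\frac{3}{2} - \frac{4}{5}\right) \left(28 + 3 \left(\frac{3}{2} - \frac{4}{5}\right)\right)}{49} = \frac{106 \frac{7 \left(28 + 3 \cdot \frac{7}{10}\right)}{10}}{49} = \frac{106 \frac{7 \left(28 + \frac{21}{10}\right)}{10}}{49} = \frac{106 \cdot \frac{7}{10} \cdot \frac{301}{10}}{49} = \frac{106}{49} \cdot \frac{2107}{100} = \frac{2279}{50}$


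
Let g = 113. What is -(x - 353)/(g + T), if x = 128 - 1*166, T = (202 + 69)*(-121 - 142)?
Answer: -391/71160 ≈ -0.0054947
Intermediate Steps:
T = -71273 (T = 271*(-263) = -71273)
x = -38 (x = 128 - 166 = -38)
-(x - 353)/(g + T) = -(-38 - 353)/(113 - 71273) = -(-391)/(-71160) = -(-391)*(-1)/71160 = -1*391/71160 = -391/71160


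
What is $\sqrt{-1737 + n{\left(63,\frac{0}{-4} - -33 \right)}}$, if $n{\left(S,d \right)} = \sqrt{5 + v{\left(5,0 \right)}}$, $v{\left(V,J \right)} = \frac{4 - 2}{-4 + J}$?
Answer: $\frac{\sqrt{-6948 + 6 \sqrt{2}}}{2} \approx 41.652 i$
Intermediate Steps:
$v{\left(V,J \right)} = \frac{2}{-4 + J}$
$n{\left(S,d \right)} = \frac{3 \sqrt{2}}{2}$ ($n{\left(S,d \right)} = \sqrt{5 + \frac{2}{-4 + 0}} = \sqrt{5 + \frac{2}{-4}} = \sqrt{5 + 2 \left(- \frac{1}{4}\right)} = \sqrt{5 - \frac{1}{2}} = \sqrt{\frac{9}{2}} = \frac{3 \sqrt{2}}{2}$)
$\sqrt{-1737 + n{\left(63,\frac{0}{-4} - -33 \right)}} = \sqrt{-1737 + \frac{3 \sqrt{2}}{2}}$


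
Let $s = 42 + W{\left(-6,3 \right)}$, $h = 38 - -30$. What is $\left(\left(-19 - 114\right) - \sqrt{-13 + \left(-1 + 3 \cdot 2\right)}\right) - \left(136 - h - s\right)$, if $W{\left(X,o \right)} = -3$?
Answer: $-162 - 2 i \sqrt{2} \approx -162.0 - 2.8284 i$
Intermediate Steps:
$h = 68$ ($h = 38 + 30 = 68$)
$s = 39$ ($s = 42 - 3 = 39$)
$\left(\left(-19 - 114\right) - \sqrt{-13 + \left(-1 + 3 \cdot 2\right)}\right) - \left(136 - h - s\right) = \left(\left(-19 - 114\right) - \sqrt{-13 + \left(-1 + 3 \cdot 2\right)}\right) + \left(-136 + \left(68 + 39\right)\right) = \left(\left(-19 - 114\right) - \sqrt{-13 + \left(-1 + 6\right)}\right) + \left(-136 + 107\right) = \left(-133 - \sqrt{-13 + 5}\right) - 29 = \left(-133 - \sqrt{-8}\right) - 29 = \left(-133 - 2 i \sqrt{2}\right) - 29 = -162 - 2 i \sqrt{2}$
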